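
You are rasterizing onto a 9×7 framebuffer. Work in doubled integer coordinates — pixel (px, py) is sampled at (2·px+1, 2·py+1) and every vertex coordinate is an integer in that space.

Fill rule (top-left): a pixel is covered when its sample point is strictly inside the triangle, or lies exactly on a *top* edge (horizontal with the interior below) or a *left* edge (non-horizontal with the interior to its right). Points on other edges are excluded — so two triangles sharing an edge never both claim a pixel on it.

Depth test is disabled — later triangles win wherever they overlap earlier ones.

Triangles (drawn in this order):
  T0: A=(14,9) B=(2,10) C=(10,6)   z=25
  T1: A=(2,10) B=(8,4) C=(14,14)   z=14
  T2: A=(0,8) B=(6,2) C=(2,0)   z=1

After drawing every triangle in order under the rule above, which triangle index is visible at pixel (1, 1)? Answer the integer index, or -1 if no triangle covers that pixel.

T0:
  2·area = 40
  edge (14, 9)→(2, 10): d=(-12,1) right/bottom  bias=-1
  edge (2, 10)→(10, 6): d=(8,-4) top-left  bias=+0
  edge (10, 6)→(14, 9): d=(4,3) right/bottom  bias=-1
    (4,3)@(9, 7): e=[29,4,7] → #
    (5,3)@(11, 7): e=[27,12,1] → #
    (6,3)@(13, 7): e=[25,20,-5] → ·
    (2,4)@(5, 9): e=[9,4,27] → #
    (3,4)@(7, 9): e=[7,12,21] → #
    (6,4)@(13, 9): e=[1,36,3] → #
    (7,4)@(15, 9): e=[-1,44,-3] → ·
    (2,5)@(5, 11): e=[-15,20,35] → ·
    (3,5)@(7, 11): e=[-17,28,29] → ·
    (4,5)@(9, 11): e=[-19,36,23] → ·
    (5,5)@(11, 11): e=[-21,44,17] → ·
    (6,5)@(13, 11): e=[-23,52,11] → ·
  covered (7 px):
    · · · · · · · · ·
    · · · · · · · · ·
    · · · · · · · · ·
    · · · · # # · · ·
    · · # # # # # · ·
    · · · · · · · · ·
    · · · · · · · · ·
T1:
  2·area = 96
  edge (2, 10)→(8, 4): d=(6,-6) top-left  bias=+0
  edge (8, 4)→(14, 14): d=(6,10) right/bottom  bias=-1
  edge (14, 14)→(2, 10): d=(-12,-4) top-left  bias=+0
    (5,0)@(11, 1): e=[0,-48,144] → ·  [on edge]
    (4,1)@(9, 3): e=[0,-16,112] → ·  [on edge]
    (3,2)@(7, 5): e=[0,16,80] → #  [on edge]
    (4,2)@(9, 5): e=[12,-4,88] → ·
    (2,3)@(5, 7): e=[0,48,48] → #  [on edge]
    (4,3)@(9, 7): e=[24,8,64] → #
    (5,3)@(11, 7): e=[36,-12,72] → ·
    (1,4)@(3, 9): e=[0,80,16] → #  [on edge]
    (5,4)@(11, 9): e=[48,0,48] → ·  [on edge]
    (0,5)@(1, 11): e=[0,112,-16] → ·  [on edge]
    (1,5)@(3, 11): e=[12,92,-8] → ·
    (2,5)@(5, 11): e=[24,72,0] → #  [on edge]
    (5,6)@(11, 13): e=[72,24,0] → #  [on edge]
  covered (14 px):
    · · · · · · · · ·
    · · · · · · · · ·
    · · · # · · · · ·
    · · # # # · · · ·
    · # # # # · · · ·
    · · # # # # · · ·
    · · · · · # # · ·
T2:
  2·area = 36  (B↔C swapped to make it positive)
  edge (0, 8)→(2, 0): d=(2,-8) top-left  bias=+0
  edge (2, 0)→(6, 2): d=(4,2) right/bottom  bias=-1
  edge (6, 2)→(0, 8): d=(-6,6) right/bottom  bias=-1
    (1,0)@(3, 1): e=[10,2,24] → #
    (2,0)@(5, 1): e=[26,-2,12] → ·
    (3,0)@(7, 1): e=[42,-6,0] → ·  [on edge]
    (1,1)@(3, 3): e=[14,10,12] → #
    (2,1)@(5, 3): e=[30,6,0] → ·  [on edge]
    (0,2)@(1, 5): e=[2,22,12] → #
    (1,2)@(3, 5): e=[18,18,0] → ·  [on edge]
    (0,3)@(1, 7): e=[6,30,0] → ·  [on edge]
  covered (3 px):
    · # · · · · · · ·
    · # · · · · · · ·
    # · · · · · · · ·
    · · · · · · · · ·
    · · · · · · · · ·
    · · · · · · · · ·
    · · · · · · · · ·

Z-buffer (winner per pixel, '.' = empty):
  . 2 . . . . . . .
  . 2 . . . . . . .
  2 . . 1 . . . . .
  . . 1 1 1 0 . . .
  . 1 1 1 1 0 0 . .
  . . 1 1 1 1 . . .
  . . . . . 1 1 . .

Answer: 2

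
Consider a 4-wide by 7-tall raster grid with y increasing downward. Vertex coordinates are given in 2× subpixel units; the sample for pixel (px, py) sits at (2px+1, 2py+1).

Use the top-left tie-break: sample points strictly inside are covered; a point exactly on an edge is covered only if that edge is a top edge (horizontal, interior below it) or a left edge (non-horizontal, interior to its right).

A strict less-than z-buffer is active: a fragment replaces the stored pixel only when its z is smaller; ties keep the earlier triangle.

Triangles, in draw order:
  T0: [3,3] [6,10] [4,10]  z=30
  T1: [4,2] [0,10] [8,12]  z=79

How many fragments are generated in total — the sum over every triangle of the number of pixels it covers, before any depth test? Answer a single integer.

T0:
  2·area = 14
  edge (3, 3)→(6, 10): d=(3,7) right/bottom  bias=-1
  edge (6, 10)→(4, 10): d=(-2,0) right/bottom  bias=-1
  edge (4, 10)→(3, 3): d=(-1,-7) top-left  bias=+0
    (1,1)@(3, 3): e=[0,14,0] → .  [on edge]
    (2,4)@(5, 9): e=[4,2,8] → X
    (3,4)@(7, 9): e=[-10,2,22] → .
    (2,5)@(5, 11): e=[10,-2,6] → .
  covered (1 px):
    . . . .
    . . . .
    . . . .
    . . . .
    . . X .
    . . . .
    . . . .
T1:
  2·area = 72  (B↔C swapped to make it positive)
  edge (4, 2)→(8, 12): d=(4,10) right/bottom  bias=-1
  edge (8, 12)→(0, 10): d=(-8,-2) top-left  bias=+0
  edge (0, 10)→(4, 2): d=(4,-8) top-left  bias=+0
    (1,2)@(3, 5): e=[22,46,4] → X
    (2,2)@(5, 5): e=[2,50,20] → X
    (3,2)@(7, 5): e=[-18,54,36] → .
    (1,3)@(3, 7): e=[30,30,12] → X
    (3,3)@(7, 7): e=[-10,38,44] → .
    (0,4)@(1, 9): e=[58,10,4] → X
    (3,4)@(7, 9): e=[-2,22,52] → .
    (0,5)@(1, 11): e=[66,-6,12] → .
    (1,5)@(3, 11): e=[46,-2,28] → .
    (2,5)@(5, 11): e=[26,2,44] → X
    (3,5)@(7, 11): e=[6,6,60] → X
    (2,6)@(5, 13): e=[34,-14,52] → .
  covered (9 px):
    . . . .
    . . . .
    . X X .
    . X X .
    X X X .
    . . X X
    . . . .

Answer: 10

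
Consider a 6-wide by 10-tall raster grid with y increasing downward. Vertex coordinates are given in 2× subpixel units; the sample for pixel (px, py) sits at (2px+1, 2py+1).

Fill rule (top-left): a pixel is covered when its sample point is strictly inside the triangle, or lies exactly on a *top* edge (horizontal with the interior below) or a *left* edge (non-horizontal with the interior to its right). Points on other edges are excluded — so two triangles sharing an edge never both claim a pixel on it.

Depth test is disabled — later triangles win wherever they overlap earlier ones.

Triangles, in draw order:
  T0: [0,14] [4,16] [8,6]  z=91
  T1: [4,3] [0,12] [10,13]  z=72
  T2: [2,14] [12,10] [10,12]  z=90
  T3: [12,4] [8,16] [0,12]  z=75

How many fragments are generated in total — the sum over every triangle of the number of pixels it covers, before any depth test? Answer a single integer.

T0:
  2·area = 48  (B↔C swapped to make it positive)
  edge (0, 14)→(8, 6): d=(8,-8) top-left  bias=+0
  edge (8, 6)→(4, 16): d=(-4,10) right/bottom  bias=-1
  edge (4, 16)→(0, 14): d=(-4,-2) top-left  bias=+0
    (5,1)@(11, 3): e=[0,-18,66] → .  [on edge]
    (4,2)@(9, 5): e=[0,-6,54] → .  [on edge]
    (3,3)@(7, 7): e=[0,6,42] → X  [on edge]
    (4,3)@(9, 7): e=[16,-14,46] → .
    (2,4)@(5, 9): e=[0,18,30] → X  [on edge]
    (3,4)@(7, 9): e=[16,-2,34] → .
    (1,5)@(3, 11): e=[0,30,18] → X  [on edge]
    (3,5)@(7, 11): e=[32,-10,26] → .
    (0,6)@(1, 13): e=[0,42,6] → X  [on edge]
    (3,6)@(7, 13): e=[48,-18,18] → .
    (0,7)@(1, 15): e=[16,34,-2] → .
    (1,7)@(3, 15): e=[32,14,2] → X
  covered (8 px):
    . . . . . .
    . . . . . .
    . . . . . .
    . . . X . .
    . . X . . .
    . X X . . .
    X X X . . .
    . X . . . .
    . . . . . .
    . . . . . .
T1:
  2·area = 94  (B↔C swapped to make it positive)
  edge (4, 3)→(10, 13): d=(6,10) right/bottom  bias=-1
  edge (10, 13)→(0, 12): d=(-10,-1) top-left  bias=+0
  edge (0, 12)→(4, 3): d=(4,-9) top-left  bias=+0
    (2,2)@(5, 5): e=[2,75,17] → X
    (3,2)@(7, 5): e=[-18,77,35] → .
    (1,3)@(3, 7): e=[34,53,7] → X
    (3,3)@(7, 7): e=[-6,57,43] → .
    (1,4)@(3, 9): e=[46,33,15] → X
    (3,4)@(7, 9): e=[6,37,51] → X
    (4,4)@(9, 9): e=[-14,39,69] → .
    (0,5)@(1, 11): e=[78,11,5] → X
    (4,5)@(9, 11): e=[-2,19,77] → .
    (0,6)@(1, 13): e=[90,-9,13] → .
    (1,6)@(3, 13): e=[70,-7,31] → .
    (2,6)@(5, 13): e=[50,-5,49] → .
  covered (10 px):
    . . . . . .
    . . . . . .
    . . X . . .
    . X X . . .
    . X X X . .
    X X X X . .
    . . . . . .
    . . . . . .
    . . . . . .
    . . . . . .
T2:
  2·area = 12
  edge (2, 14)→(12, 10): d=(10,-4) top-left  bias=+0
  edge (12, 10)→(10, 12): d=(-2,2) right/bottom  bias=-1
  edge (10, 12)→(2, 14): d=(-8,2) right/bottom  bias=-1
    (5,5)@(11, 11): e=[6,0,6] → .  [on edge]
    (2,6)@(5, 13): e=[2,8,2] → X
    (3,6)@(7, 13): e=[10,4,-2] → .
    (4,6)@(9, 13): e=[18,0,-6] → .  [on edge]
    (2,7)@(5, 15): e=[22,4,-14] → .
    (3,7)@(7, 15): e=[30,0,-18] → .  [on edge]
    (2,8)@(5, 17): e=[42,0,-30] → .  [on edge]
    (1,9)@(3, 19): e=[54,0,-42] → .  [on edge]
  covered (1 px):
    . . . . . .
    . . . . . .
    . . . . . .
    . . . . . .
    . . . . . .
    . . . . . .
    . . X . . .
    . . . . . .
    . . . . . .
    . . . . . .
T3:
  2·area = 112
  edge (12, 4)→(8, 16): d=(-4,12) right/bottom  bias=-1
  edge (8, 16)→(0, 12): d=(-8,-4) top-left  bias=+0
  edge (0, 12)→(12, 4): d=(12,-8) top-left  bias=+0
    (5,2)@(11, 5): e=[8,100,4] → X
    (4,3)@(9, 7): e=[24,76,12] → X
    (5,3)@(11, 7): e=[0,84,28] → .  [on edge]
    (2,4)@(5, 9): e=[64,44,4] → X
    (3,4)@(7, 9): e=[40,52,20] → X
    (5,4)@(11, 9): e=[-8,68,52] → .
    (1,5)@(3, 11): e=[80,20,12] → X
    (5,5)@(11, 11): e=[-16,52,76] → .
    (1,6)@(3, 13): e=[72,4,36] → X
    (4,6)@(9, 13): e=[0,28,84] → .  [on edge]
    (1,7)@(3, 15): e=[64,-12,60] → .
    (2,7)@(5, 15): e=[40,-4,76] → .
    (3,9)@(7, 19): e=[0,-28,140] → .  [on edge]
  covered (13 px):
    . . . . . .
    . . . . . .
    . . . . . X
    . . . . X .
    . . X X X .
    . X X X X .
    . X X X . .
    . . . X . .
    . . . . . .
    . . . . . .

Result: 32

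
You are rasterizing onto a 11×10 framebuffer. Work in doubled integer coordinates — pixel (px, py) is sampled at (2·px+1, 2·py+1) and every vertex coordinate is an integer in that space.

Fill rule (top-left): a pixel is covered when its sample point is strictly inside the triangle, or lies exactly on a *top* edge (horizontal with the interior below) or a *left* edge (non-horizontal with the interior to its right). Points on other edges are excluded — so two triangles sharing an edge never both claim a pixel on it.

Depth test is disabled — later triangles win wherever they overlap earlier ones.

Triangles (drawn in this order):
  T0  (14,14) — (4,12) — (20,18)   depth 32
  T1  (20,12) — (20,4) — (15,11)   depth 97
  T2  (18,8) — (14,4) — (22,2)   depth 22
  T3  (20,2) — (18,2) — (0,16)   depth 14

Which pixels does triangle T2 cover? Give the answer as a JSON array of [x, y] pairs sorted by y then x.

T0:
  2·area = 28  (B↔C swapped to make it positive)
  edge (14, 14)→(20, 18): d=(6,4) right/bottom  bias=-1
  edge (20, 18)→(4, 12): d=(-16,-6) top-left  bias=+0
  edge (4, 12)→(14, 14): d=(10,2) right/bottom  bias=-1
    (3,6)@(7, 13): e=[22,2,4] → X
    (4,6)@(9, 13): e=[14,14,0] → .  [on edge]
    (3,7)@(7, 15): e=[34,-30,24] → .
    (6,7)@(13, 15): e=[10,6,12] → X
    (7,7)@(15, 15): e=[2,18,8] → X
    (8,7)@(17, 15): e=[-6,30,4] → .
    (9,7)@(19, 15): e=[-14,42,0] → .  [on edge]
    (6,8)@(13, 17): e=[22,-26,32] → .
    (7,8)@(15, 17): e=[14,-14,28] → .
  covered (3 px):
    . . . . . . . . . . .
    . . . . . . . . . . .
    . . . . . . . . . . .
    . . . . . . . . . . .
    . . . . . . . . . . .
    . . . . . . . . . . .
    . . . X . . . . . . .
    . . . . . . X X . . .
    . . . . . . . . . . .
    . . . . . . . . . . .
T1:
  2·area = 40  (B↔C swapped to make it positive)
  edge (20, 12)→(15, 11): d=(-5,-1) top-left  bias=+0
  edge (15, 11)→(20, 4): d=(5,-7) top-left  bias=+0
  edge (20, 4)→(20, 12): d=(0,8) right/bottom  bias=-1
    (9,3)@(19, 7): e=[24,8,8] → X
    (10,3)@(21, 7): e=[26,22,-8] → .
    (2,4)@(5, 9): e=[0,-80,120] → .  [on edge]
    (8,4)@(17, 9): e=[12,4,24] → X
    (10,4)@(21, 9): e=[16,32,-8] → .
    (7,5)@(15, 11): e=[0,0,40] → X  [on edge]
    (10,5)@(21, 11): e=[6,42,-8] → .
    (7,6)@(15, 13): e=[-10,10,40] → .
    (8,6)@(17, 13): e=[-8,24,24] → .
    (9,6)@(19, 13): e=[-6,38,8] → .
  covered (6 px):
    . . . . . . . . . . .
    . . . . . . . . . . .
    . . . . . . . . . . .
    . . . . . . . . . X .
    . . . . . . . . X X .
    . . . . . . . X X X .
    . . . . . . . . . . .
    . . . . . . . . . . .
    . . . . . . . . . . .
    . . . . . . . . . . .
T2:
  2·area = 40
  edge (18, 8)→(14, 4): d=(-4,-4) top-left  bias=+0
  edge (14, 4)→(22, 2): d=(8,-2) top-left  bias=+0
  edge (22, 2)→(18, 8): d=(-4,6) right/bottom  bias=-1
    (5,0)@(11, 1): e=[0,-30,70] → .  [on edge]
    (6,1)@(13, 3): e=[0,-10,50] → .  [on edge]
    (9,1)@(19, 3): e=[24,2,14] → X
    (10,1)@(21, 3): e=[32,6,2] → X
    (7,2)@(15, 5): e=[0,10,30] → X  [on edge]
    (8,2)@(17, 5): e=[8,14,18] → X
    (10,2)@(21, 5): e=[24,22,-6] → .
    (7,3)@(15, 7): e=[-8,26,22] → .
    (8,3)@(17, 7): e=[0,30,10] → X  [on edge]
    (9,3)@(19, 7): e=[8,34,-2] → .
    (8,4)@(17, 9): e=[-8,46,2] → .
    (9,4)@(19, 9): e=[0,50,-10] → .  [on edge]
    (10,5)@(21, 11): e=[0,70,-30] → .  [on edge]
  covered (6 px):
    . . . . . . . . . . .
    . . . . . . . . . X X
    . . . . . . . X X X .
    . . . . . . . . X . .
    . . . . . . . . . . .
    . . . . . . . . . . .
    . . . . . . . . . . .
    . . . . . . . . . . .
    . . . . . . . . . . .
    . . . . . . . . . . .
T3:
  2·area = 28  (B↔C swapped to make it positive)
  edge (20, 2)→(0, 16): d=(-20,14) right/bottom  bias=-1
  edge (0, 16)→(18, 2): d=(18,-14) top-left  bias=+0
  edge (18, 2)→(20, 2): d=(2,0) top-left  bias=+0
    (8,1)@(17, 3): e=[22,4,2] → X
    (9,1)@(19, 3): e=[-6,32,2] → .
    (7,2)@(15, 5): e=[10,12,6] → X
    (8,2)@(17, 5): e=[-18,40,6] → .
    (7,3)@(15, 7): e=[-30,48,10] → .
    (4,4)@(9, 9): e=[14,0,14] → X  [on edge]
    (5,4)@(11, 9): e=[-14,28,14] → .
    (3,5)@(7, 11): e=[2,8,18] → X
    (4,5)@(9, 11): e=[-26,36,18] → .
    (3,6)@(7, 13): e=[-38,44,22] → .
  covered (4 px):
    . . . . . . . . . . .
    . . . . . . . . X . .
    . . . . . . . X . . .
    . . . . . . . . . . .
    . . . . X . . . . . .
    . . . X . . . . . . .
    . . . . . . . . . . .
    . . . . . . . . . . .
    . . . . . . . . . . .
    . . . . . . . . . . .

Final: [[9,1],[10,1],[7,2],[8,2],[9,2],[8,3]]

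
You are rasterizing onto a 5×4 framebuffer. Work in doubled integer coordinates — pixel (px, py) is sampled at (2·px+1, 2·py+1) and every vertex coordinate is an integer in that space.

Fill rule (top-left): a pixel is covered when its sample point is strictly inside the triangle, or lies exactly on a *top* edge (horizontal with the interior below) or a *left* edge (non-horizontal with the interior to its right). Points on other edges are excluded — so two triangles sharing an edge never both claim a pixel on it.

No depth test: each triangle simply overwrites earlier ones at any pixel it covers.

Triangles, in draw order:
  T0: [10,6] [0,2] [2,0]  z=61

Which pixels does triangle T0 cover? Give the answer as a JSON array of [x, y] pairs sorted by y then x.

T0:
  2·area = 28
  edge (10, 6)→(0, 2): d=(-10,-4) top-left  bias=+0
  edge (0, 2)→(2, 0): d=(2,-2) top-left  bias=+0
  edge (2, 0)→(10, 6): d=(8,6) right/bottom  bias=-1
    (0,0)@(1, 1): e=[14,0,14] → X  [on edge]
    (1,0)@(3, 1): e=[22,4,2] → X
    (2,0)@(5, 1): e=[30,8,-10] → .
    (0,1)@(1, 3): e=[-6,4,30] → .
    (1,1)@(3, 3): e=[2,8,18] → X
    (2,1)@(5, 3): e=[10,12,6] → X
    (3,1)@(7, 3): e=[18,16,-6] → .
    (1,2)@(3, 5): e=[-18,12,34] → .
    (2,2)@(5, 5): e=[-10,16,22] → .
  covered (4 px):
    X X . . .
    . X X . .
    . . . . .
    . . . . .

Final: [[0,0],[1,0],[1,1],[2,1]]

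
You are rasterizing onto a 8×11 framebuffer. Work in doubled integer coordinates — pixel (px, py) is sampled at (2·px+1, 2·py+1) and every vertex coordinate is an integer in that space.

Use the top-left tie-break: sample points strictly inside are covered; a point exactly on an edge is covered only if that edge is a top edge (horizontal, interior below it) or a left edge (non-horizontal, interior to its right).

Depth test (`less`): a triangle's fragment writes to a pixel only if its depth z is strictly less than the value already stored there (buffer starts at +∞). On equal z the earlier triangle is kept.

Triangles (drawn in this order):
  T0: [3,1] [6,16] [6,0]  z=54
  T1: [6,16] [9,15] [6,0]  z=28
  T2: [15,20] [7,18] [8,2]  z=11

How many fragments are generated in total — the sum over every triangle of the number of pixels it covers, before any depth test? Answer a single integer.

T0:
  2·area = 48  (B↔C swapped to make it positive)
  edge (3, 1)→(6, 0): d=(3,-1) top-left  bias=+0
  edge (6, 0)→(6, 16): d=(0,16) right/bottom  bias=-1
  edge (6, 16)→(3, 1): d=(-3,-15) top-left  bias=+0
    (1,0)@(3, 1): e=[0,48,0] → █  [on edge]
    (2,0)@(5, 1): e=[2,16,30] → █
    (3,0)@(7, 1): e=[4,-16,60] → ·
    (1,1)@(3, 3): e=[6,48,-6] → ·
    (2,1)@(5, 3): e=[8,16,24] → █
    (3,1)@(7, 3): e=[10,-16,54] → ·
    (2,2)@(5, 5): e=[14,16,18] → █
    (3,2)@(7, 5): e=[16,-16,48] → ·
    (2,3)@(5, 7): e=[20,16,12] → █
    (3,3)@(7, 7): e=[22,-16,42] → ·
    (2,4)@(5, 9): e=[26,16,6] → █
    (3,4)@(7, 9): e=[28,-16,36] → ·
    (2,5)@(5, 11): e=[32,16,0] → █  [on edge]
    (3,10)@(7, 21): e=[64,-16,0] → ·  [on edge]
  covered (7 px):
    · █ █ · · · · ·
    · · █ · · · · ·
    · · █ · · · · ·
    · · █ · · · · ·
    · · █ · · · · ·
    · · █ · · · · ·
    · · · · · · · ·
    · · · · · · · ·
    · · · · · · · ·
    · · · · · · · ·
    · · · · · · · ·
T1:
  2·area = 48  (B↔C swapped to make it positive)
  edge (6, 16)→(6, 0): d=(0,-16) top-left  bias=+0
  edge (6, 0)→(9, 15): d=(3,15) right/bottom  bias=-1
  edge (9, 15)→(6, 16): d=(-3,1) right/bottom  bias=-1
    (3,2)@(7, 5): e=[16,0,32] → ·  [on edge]
    (3,3)@(7, 7): e=[16,6,26] → █
    (4,3)@(9, 7): e=[48,-24,24] → ·
    (3,4)@(7, 9): e=[16,12,20] → █
    (4,4)@(9, 9): e=[48,-18,18] → ·
    (3,5)@(7, 11): e=[16,18,14] → █
    (4,5)@(9, 11): e=[48,-12,12] → ·
    (3,6)@(7, 13): e=[16,24,8] → █
    (4,6)@(9, 13): e=[48,-6,6] → ·
    (7,6)@(15, 13): e=[144,-96,0] → ·  [on edge]
    (3,7)@(7, 15): e=[16,30,2] → █
    (4,7)@(9, 15): e=[48,0,0] → ·  [on edge]
    (1,8)@(3, 17): e=[-48,96,0] → ·  [on edge]
  covered (5 px):
    · · · · · · · ·
    · · · · · · · ·
    · · · · · · · ·
    · · · █ · · · ·
    · · · █ · · · ·
    · · · █ · · · ·
    · · · █ · · · ·
    · · · █ · · · ·
    · · · · · · · ·
    · · · · · · · ·
    · · · · · · · ·
T2:
  2·area = 130
  edge (15, 20)→(7, 18): d=(-8,-2) top-left  bias=+0
  edge (7, 18)→(8, 2): d=(1,-16) top-left  bias=+0
  edge (8, 2)→(15, 20): d=(7,18) right/bottom  bias=-1
    (4,2)@(9, 5): e=[108,19,3] → █
    (5,2)@(11, 5): e=[112,51,-33] → ·
    (4,3)@(9, 7): e=[92,21,17] → █
    (5,3)@(11, 7): e=[96,53,-19] → ·
    (4,4)@(9, 9): e=[76,23,31] → █
    (5,4)@(11, 9): e=[80,55,-5] → ·
    (4,5)@(9, 11): e=[60,25,45] → █
    (5,5)@(11, 11): e=[64,57,9] → █
    (6,5)@(13, 11): e=[68,89,-27] → ·
    (4,6)@(9, 13): e=[44,27,59] → █
    (6,6)@(13, 13): e=[52,91,-13] → ·
    (4,7)@(9, 15): e=[28,29,73] → █
    (1,8)@(3, 17): e=[0,-65,195] → ·  [on edge]
    (5,9)@(11, 19): e=[0,65,65] → █  [on edge]
  covered (15 px):
    · · · · · · · ·
    · · · · · · · ·
    · · · · █ · · ·
    · · · · █ · · ·
    · · · · █ · · ·
    · · · · █ █ · ·
    · · · · █ █ · ·
    · · · · █ █ █ ·
    · · · · █ █ █ ·
    · · · · · █ █ ·
    · · · · · · · ·

Answer: 27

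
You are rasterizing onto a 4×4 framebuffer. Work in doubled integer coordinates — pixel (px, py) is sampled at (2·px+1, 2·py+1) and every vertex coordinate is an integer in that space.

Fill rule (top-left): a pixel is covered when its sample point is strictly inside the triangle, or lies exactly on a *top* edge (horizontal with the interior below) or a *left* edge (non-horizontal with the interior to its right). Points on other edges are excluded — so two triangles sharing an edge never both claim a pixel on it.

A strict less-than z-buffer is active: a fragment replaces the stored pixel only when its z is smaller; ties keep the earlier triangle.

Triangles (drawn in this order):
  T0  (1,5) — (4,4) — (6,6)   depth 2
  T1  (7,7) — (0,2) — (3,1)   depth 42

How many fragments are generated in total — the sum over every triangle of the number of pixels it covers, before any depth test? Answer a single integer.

T0:
  2·area = 8
  edge (1, 5)→(4, 4): d=(3,-1) top-left  bias=+0
  edge (4, 4)→(6, 6): d=(2,2) right/bottom  bias=-1
  edge (6, 6)→(1, 5): d=(-5,-1) top-left  bias=+0
    (0,0)@(1, 1): e=[-12,0,20] → ·  [on edge]
    (1,1)@(3, 3): e=[-4,0,12] → ·  [on edge]
    (3,1)@(7, 3): e=[0,-8,16] → ·  [on edge]
    (0,2)@(1, 5): e=[0,8,0] → █  [on edge]
    (1,2)@(3, 5): e=[2,4,2] → █
    (2,2)@(5, 5): e=[4,0,4] → ·  [on edge]
    (0,3)@(1, 7): e=[6,12,-10] → ·
    (1,3)@(3, 7): e=[8,8,-8] → ·
    (3,3)@(7, 7): e=[12,0,-4] → ·  [on edge]
  covered (2 px):
    · · · ·
    · · · ·
    █ █ · ·
    · · · ·
T1:
  2·area = 22
  edge (7, 7)→(0, 2): d=(-7,-5) top-left  bias=+0
  edge (0, 2)→(3, 1): d=(3,-1) top-left  bias=+0
  edge (3, 1)→(7, 7): d=(4,6) right/bottom  bias=-1
    (1,0)@(3, 1): e=[22,0,0] → ·  [on edge]
    (1,1)@(3, 3): e=[8,6,8] → █
    (2,1)@(5, 3): e=[18,8,-4] → ·
    (1,2)@(3, 5): e=[-6,12,16] → ·
    (2,2)@(5, 5): e=[4,14,4] → █
    (3,2)@(7, 5): e=[14,16,-8] → ·
    (2,3)@(5, 7): e=[-10,20,12] → ·
    (3,3)@(7, 7): e=[0,22,0] → ·  [on edge]
  covered (2 px):
    · · · ·
    · █ · ·
    · · █ ·
    · · · ·

Answer: 4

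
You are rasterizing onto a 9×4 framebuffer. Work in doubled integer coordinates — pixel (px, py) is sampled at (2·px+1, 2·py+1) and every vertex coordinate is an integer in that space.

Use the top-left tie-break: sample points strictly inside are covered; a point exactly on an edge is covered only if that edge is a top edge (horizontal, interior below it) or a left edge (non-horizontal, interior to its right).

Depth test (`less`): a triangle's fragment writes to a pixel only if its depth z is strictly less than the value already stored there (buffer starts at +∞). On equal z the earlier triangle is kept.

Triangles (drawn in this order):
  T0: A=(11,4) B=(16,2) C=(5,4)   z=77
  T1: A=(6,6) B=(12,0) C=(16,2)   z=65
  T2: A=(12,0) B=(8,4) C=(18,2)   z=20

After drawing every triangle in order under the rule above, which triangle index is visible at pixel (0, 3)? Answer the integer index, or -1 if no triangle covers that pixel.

T0:
  2·area = 12  (B↔C swapped to make it positive)
  edge (11, 4)→(5, 4): d=(-6,0) right/bottom  bias=-1
  edge (5, 4)→(16, 2): d=(11,-2) top-left  bias=+0
  edge (16, 2)→(11, 4): d=(-5,2) right/bottom  bias=-1
    (5,1)@(11, 3): e=[6,1,5] → #
    (6,1)@(13, 3): e=[6,5,1] → #
    (7,1)@(15, 3): e=[6,9,-3] → ·
    (5,2)@(11, 5): e=[-6,23,-5] → ·
    (6,2)@(13, 5): e=[-6,27,-9] → ·
  covered (2 px):
    · · · · · · · · ·
    · · · · · # # · ·
    · · · · · · · · ·
    · · · · · · · · ·
T1:
  2·area = 36
  edge (6, 6)→(12, 0): d=(6,-6) top-left  bias=+0
  edge (12, 0)→(16, 2): d=(4,2) right/bottom  bias=-1
  edge (16, 2)→(6, 6): d=(-10,4) right/bottom  bias=-1
    (5,0)@(11, 1): e=[0,6,30] → #  [on edge]
    (6,0)@(13, 1): e=[12,2,22] → #
    (7,0)@(15, 1): e=[24,-2,14] → ·
    (4,1)@(9, 3): e=[0,18,18] → #  [on edge]
    (7,1)@(15, 3): e=[36,6,-6] → ·
    (3,2)@(7, 5): e=[0,30,6] → #  [on edge]
    (4,2)@(9, 5): e=[12,26,-2] → ·
    (5,2)@(11, 5): e=[24,22,-10] → ·
    (6,2)@(13, 5): e=[36,18,-18] → ·
    (2,3)@(5, 7): e=[0,42,-6] → ·  [on edge]
    (3,3)@(7, 7): e=[12,38,-14] → ·
  covered (6 px):
    · · · · · # # · ·
    · · · · # # # · ·
    · · · # · · · · ·
    · · · · · · · · ·
T2:
  2·area = 32  (B↔C swapped to make it positive)
  edge (12, 0)→(18, 2): d=(6,2) right/bottom  bias=-1
  edge (18, 2)→(8, 4): d=(-10,2) right/bottom  bias=-1
  edge (8, 4)→(12, 0): d=(4,-4) top-left  bias=+0
    (5,0)@(11, 1): e=[8,24,0] → #  [on edge]
    (6,0)@(13, 1): e=[4,20,8] → #
    (7,0)@(15, 1): e=[0,16,16] → ·  [on edge]
    (4,1)@(9, 3): e=[24,8,0] → #  [on edge]
    (6,1)@(13, 3): e=[16,0,16] → ·  [on edge]
    (1,2)@(3, 5): e=[48,0,-16] → ·  [on edge]
    (3,2)@(7, 5): e=[40,-8,0] → ·  [on edge]
    (4,2)@(9, 5): e=[36,-12,8] → ·
    (5,2)@(11, 5): e=[32,-16,16] → ·
    (2,3)@(5, 7): e=[56,-24,0] → ·  [on edge]
  covered (4 px):
    · · · · · # # · ·
    · · · · # # · · ·
    · · · · · · · · ·
    · · · · · · · · ·

Z-buffer (winner per pixel, '.' = empty):
  . . . . . 2 2 . .
  . . . . 2 2 1 . .
  . . . 1 . . . . .
  . . . . . . . . .

Answer: -1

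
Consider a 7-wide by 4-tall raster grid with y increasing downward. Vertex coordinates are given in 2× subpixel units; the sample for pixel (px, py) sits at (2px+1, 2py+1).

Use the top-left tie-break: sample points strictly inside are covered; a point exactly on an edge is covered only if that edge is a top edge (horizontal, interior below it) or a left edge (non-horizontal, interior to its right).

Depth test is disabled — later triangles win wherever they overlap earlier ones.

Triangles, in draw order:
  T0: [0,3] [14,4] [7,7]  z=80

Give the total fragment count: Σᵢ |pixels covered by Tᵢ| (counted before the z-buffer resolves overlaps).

T0:
  2·area = 49
  edge (0, 3)→(14, 4): d=(14,1) right/bottom  bias=-1
  edge (14, 4)→(7, 7): d=(-7,3) right/bottom  bias=-1
  edge (7, 7)→(0, 3): d=(-7,-4) top-left  bias=+0
    (2,2)@(5, 5): e=[23,20,6] → █
    (3,2)@(7, 5): e=[21,14,14] → █
    (4,2)@(9, 5): e=[19,8,22] → █
    (5,2)@(11, 5): e=[17,2,30] → █
    (6,2)@(13, 5): e=[15,-4,38] → ·
    (2,3)@(5, 7): e=[51,6,-8] → ·
    (3,3)@(7, 7): e=[49,0,0] → ·  [on edge]
    (4,3)@(9, 7): e=[47,-6,8] → ·
    (5,3)@(11, 7): e=[45,-12,16] → ·
  covered (4 px):
    · · · · · · ·
    · · · · · · ·
    · · █ █ █ █ ·
    · · · · · · ·

Result: 4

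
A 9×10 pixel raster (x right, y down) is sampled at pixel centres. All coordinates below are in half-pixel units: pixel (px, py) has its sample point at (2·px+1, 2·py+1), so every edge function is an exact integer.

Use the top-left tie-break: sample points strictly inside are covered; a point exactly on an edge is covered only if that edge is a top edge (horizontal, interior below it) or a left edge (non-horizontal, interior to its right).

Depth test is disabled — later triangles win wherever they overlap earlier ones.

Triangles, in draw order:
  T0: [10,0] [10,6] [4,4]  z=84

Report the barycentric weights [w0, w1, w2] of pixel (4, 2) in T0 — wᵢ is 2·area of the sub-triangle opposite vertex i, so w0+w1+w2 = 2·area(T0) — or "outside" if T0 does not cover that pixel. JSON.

T0:
  2·area = 36
  edge (10, 0)→(10, 6): d=(0,6) right/bottom  bias=-1
  edge (10, 6)→(4, 4): d=(-6,-2) top-left  bias=+0
  edge (4, 4)→(10, 0): d=(6,-4) top-left  bias=+0
    (4,0)@(9, 1): e=[6,28,2] → █
    (5,0)@(11, 1): e=[-6,32,10] → ·
    (0,1)@(1, 3): e=[54,0,-18] → ·  [on edge]
    (3,1)@(7, 3): e=[18,12,6] → █
    (5,1)@(11, 3): e=[-6,20,22] → ·
    (3,2)@(7, 5): e=[18,0,18] → █  [on edge]
    (5,2)@(11, 5): e=[-6,8,34] → ·
    (3,3)@(7, 7): e=[18,-12,30] → ·
    (4,3)@(9, 7): e=[6,-8,38] → ·
    (6,3)@(13, 7): e=[-18,0,54] → ·  [on edge]
  covered (5 px):
    · · · · █ · · · ·
    · · · █ █ · · · ·
    · · · █ █ · · · ·
    · · · · · · · · ·
    · · · · · · · · ·
    · · · · · · · · ·
    · · · · · · · · ·
    · · · · · · · · ·
    · · · · · · · · ·
    · · · · · · · · ·

Final: [4,26,6]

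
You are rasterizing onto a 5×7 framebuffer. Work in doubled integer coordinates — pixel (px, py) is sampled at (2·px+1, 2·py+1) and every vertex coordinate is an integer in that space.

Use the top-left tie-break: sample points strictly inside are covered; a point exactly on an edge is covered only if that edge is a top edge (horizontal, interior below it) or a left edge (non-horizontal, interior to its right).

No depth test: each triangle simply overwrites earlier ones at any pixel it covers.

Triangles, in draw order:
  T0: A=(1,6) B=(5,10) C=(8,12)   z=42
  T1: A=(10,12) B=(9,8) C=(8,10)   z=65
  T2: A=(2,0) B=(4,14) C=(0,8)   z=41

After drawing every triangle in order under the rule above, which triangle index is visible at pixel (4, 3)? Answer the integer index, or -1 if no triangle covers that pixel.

T0:
  2·area = 4  (B↔C swapped to make it positive)
  edge (1, 6)→(8, 12): d=(7,6) right/bottom  bias=-1
  edge (8, 12)→(5, 10): d=(-3,-2) top-left  bias=+0
  edge (5, 10)→(1, 6): d=(-4,-4) top-left  bias=+0
  covered (0 px):
    · · · · ·
    · · · · ·
    · · · · ·
    · · · · ·
    · · · · ·
    · · · · ·
    · · · · ·
T1:
  2·area = 6  (B↔C swapped to make it positive)
  edge (10, 12)→(8, 10): d=(-2,-2) top-left  bias=+0
  edge (8, 10)→(9, 8): d=(1,-2) top-left  bias=+0
  edge (9, 8)→(10, 12): d=(1,4) right/bottom  bias=-1
    (0,1)@(1, 3): e=[0,-21,27] → ·  [on edge]
    (1,2)@(3, 5): e=[0,-15,21] → ·  [on edge]
    (2,3)@(5, 7): e=[0,-9,15] → ·  [on edge]
    (3,4)@(7, 9): e=[0,-3,9] → ·  [on edge]
    (4,4)@(9, 9): e=[4,1,1] → #
    (4,5)@(9, 11): e=[0,3,3] → #  [on edge]
    (4,6)@(9, 13): e=[-4,5,5] → ·
  covered (2 px):
    · · · · ·
    · · · · ·
    · · · · ·
    · · · · ·
    · · · · #
    · · · · #
    · · · · ·
T2:
  2·area = 44
  edge (2, 0)→(4, 14): d=(2,14) right/bottom  bias=-1
  edge (4, 14)→(0, 8): d=(-4,-6) top-left  bias=+0
  edge (0, 8)→(2, 0): d=(2,-8) top-left  bias=+0
    (0,2)@(1, 5): e=[24,18,2] → #
    (1,2)@(3, 5): e=[-4,30,18] → ·
    (0,3)@(1, 7): e=[28,10,6] → #
    (1,3)@(3, 7): e=[0,22,22] → ·  [on edge]
    (0,4)@(1, 9): e=[32,2,10] → #
    (1,4)@(3, 9): e=[4,14,26] → #
    (2,4)@(5, 9): e=[-24,26,42] → ·
    (0,5)@(1, 11): e=[36,-6,14] → ·
    (1,5)@(3, 11): e=[8,6,30] → #
    (2,5)@(5, 11): e=[-20,18,46] → ·
    (1,6)@(3, 13): e=[12,-2,34] → ·
  covered (5 px):
    · · · · ·
    · · · · ·
    # · · · ·
    # · · · ·
    # # · · ·
    · # · · ·
    · · · · ·

Z-buffer (winner per pixel, '.' = empty):
  . . . . .
  . . . . .
  2 . . . .
  2 . . . .
  2 2 . . 1
  . 2 . . 1
  . . . . .

Result: -1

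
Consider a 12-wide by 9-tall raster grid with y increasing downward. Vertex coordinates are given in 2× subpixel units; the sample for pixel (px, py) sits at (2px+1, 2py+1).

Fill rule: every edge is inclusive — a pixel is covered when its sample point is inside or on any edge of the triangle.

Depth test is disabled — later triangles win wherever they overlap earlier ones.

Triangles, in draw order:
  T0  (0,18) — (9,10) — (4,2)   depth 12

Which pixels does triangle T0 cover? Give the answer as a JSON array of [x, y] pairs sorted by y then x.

T0:
  2·area = 112  (B↔C swapped to make it positive)
  edge (0, 18)→(4, 2): d=(4,-16) inclusive
  edge (4, 2)→(9, 10): d=(5,8) inclusive
  edge (9, 10)→(0, 18): d=(-9,8) inclusive
    (2,2)@(5, 5): e=[28,7,77] → #
    (3,2)@(7, 5): e=[60,-9,61] → ·
    (1,3)@(3, 7): e=[4,33,75] → #
    (3,3)@(7, 7): e=[68,1,43] → #
    (4,3)@(9, 7): e=[100,-15,27] → ·
    (1,4)@(3, 9): e=[12,43,57] → #
    (4,4)@(9, 9): e=[108,-5,9] → ·
    (1,5)@(3, 11): e=[20,53,39] → #
    (4,5)@(9, 11): e=[116,5,-9] → ·
    (1,6)@(3, 13): e=[28,63,21] → #
    (3,6)@(7, 13): e=[92,31,-11] → ·
    (0,7)@(1, 15): e=[4,89,19] → #
  covered (15 px):
    · · · · · · · · · · · ·
    · · · · · · · · · · · ·
    · · # · · · · · · · · ·
    · # # # · · · · · · · ·
    · # # # · · · · · · · ·
    · # # # · · · · · · · ·
    · # # · · · · · · · · ·
    # # · · · · · · · · · ·
    # · · · · · · · · · · ·

Final: [[2,2],[1,3],[2,3],[3,3],[1,4],[2,4],[3,4],[1,5],[2,5],[3,5],[1,6],[2,6],[0,7],[1,7],[0,8]]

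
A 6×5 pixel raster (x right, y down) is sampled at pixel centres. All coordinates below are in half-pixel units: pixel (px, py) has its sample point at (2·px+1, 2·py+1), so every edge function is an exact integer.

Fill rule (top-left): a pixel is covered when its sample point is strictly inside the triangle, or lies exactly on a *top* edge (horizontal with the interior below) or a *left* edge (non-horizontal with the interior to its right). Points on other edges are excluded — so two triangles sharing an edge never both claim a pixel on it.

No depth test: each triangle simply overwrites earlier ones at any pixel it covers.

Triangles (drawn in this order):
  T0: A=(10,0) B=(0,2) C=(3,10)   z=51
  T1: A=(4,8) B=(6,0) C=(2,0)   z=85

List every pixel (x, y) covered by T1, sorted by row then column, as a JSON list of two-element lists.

T0:
  2·area = 86  (B↔C swapped to make it positive)
  edge (10, 0)→(3, 10): d=(-7,10) right/bottom  bias=-1
  edge (3, 10)→(0, 2): d=(-3,-8) top-left  bias=+0
  edge (0, 2)→(10, 0): d=(10,-2) top-left  bias=+0
    (2,0)@(5, 1): e=[43,43,0] → █  [on edge]
    (3,0)@(7, 1): e=[23,59,4] → █
    (4,0)@(9, 1): e=[3,75,8] → █
    (5,0)@(11, 1): e=[-17,91,12] → ·
    (0,1)@(1, 3): e=[69,5,12] → █
    (1,1)@(3, 3): e=[49,21,16] → █
    (4,1)@(9, 3): e=[-11,69,28] → ·
    (0,2)@(1, 5): e=[55,-1,32] → ·
    (1,2)@(3, 5): e=[35,15,36] → █
    (3,2)@(7, 5): e=[-5,47,44] → ·
    (1,3)@(3, 7): e=[21,9,56] → █
    (3,3)@(7, 7): e=[-19,41,64] → ·
  covered (12 px):
    · · █ █ █ ·
    █ █ █ █ · ·
    · █ █ · · ·
    · █ █ · · ·
    · █ · · · ·
T1:
  2·area = 32  (B↔C swapped to make it positive)
  edge (4, 8)→(2, 0): d=(-2,-8) top-left  bias=+0
  edge (2, 0)→(6, 0): d=(4,0) top-left  bias=+0
  edge (6, 0)→(4, 8): d=(-2,8) right/bottom  bias=-1
    (1,0)@(3, 1): e=[6,4,22] → █
    (2,0)@(5, 1): e=[22,4,6] → █
    (3,0)@(7, 1): e=[38,4,-10] → ·
    (1,1)@(3, 3): e=[2,12,18] → █
    (3,1)@(7, 3): e=[34,12,-14] → ·
    (1,2)@(3, 5): e=[-2,20,14] → ·
    (2,2)@(5, 5): e=[14,20,-2] → ·
  covered (4 px):
    · █ █ · · ·
    · █ █ · · ·
    · · · · · ·
    · · · · · ·
    · · · · · ·

Final: [[1,0],[2,0],[1,1],[2,1]]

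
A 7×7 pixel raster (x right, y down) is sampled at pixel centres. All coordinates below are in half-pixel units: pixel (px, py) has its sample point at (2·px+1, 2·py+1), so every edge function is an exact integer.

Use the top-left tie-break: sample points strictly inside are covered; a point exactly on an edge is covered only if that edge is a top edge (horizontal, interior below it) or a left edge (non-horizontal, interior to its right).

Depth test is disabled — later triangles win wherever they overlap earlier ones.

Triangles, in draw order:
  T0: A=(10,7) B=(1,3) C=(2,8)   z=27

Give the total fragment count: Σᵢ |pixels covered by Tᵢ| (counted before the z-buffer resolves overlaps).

T0:
  2·area = 41  (B↔C swapped to make it positive)
  edge (10, 7)→(2, 8): d=(-8,1) right/bottom  bias=-1
  edge (2, 8)→(1, 3): d=(-1,-5) top-left  bias=+0
  edge (1, 3)→(10, 7): d=(9,4) right/bottom  bias=-1
    (0,1)@(1, 3): e=[41,0,0] → .  [on edge]
    (1,2)@(3, 5): e=[23,8,10] → X
    (2,2)@(5, 5): e=[21,18,2] → X
    (3,2)@(7, 5): e=[19,28,-6] → .
    (1,3)@(3, 7): e=[7,6,28] → X
    (3,3)@(7, 7): e=[3,26,12] → X
    (4,3)@(9, 7): e=[1,36,4] → X
    (5,3)@(11, 7): e=[-1,46,-4] → .
    (1,4)@(3, 9): e=[-9,4,46] → .
    (2,4)@(5, 9): e=[-11,14,38] → .
    (3,4)@(7, 9): e=[-13,24,30] → .
    (4,4)@(9, 9): e=[-15,34,22] → .
    (1,6)@(3, 13): e=[-41,0,82] → .  [on edge]
  covered (6 px):
    . . . . . . .
    . . . . . . .
    . X X . . . .
    . X X X X . .
    . . . . . . .
    . . . . . . .
    . . . . . . .

Answer: 6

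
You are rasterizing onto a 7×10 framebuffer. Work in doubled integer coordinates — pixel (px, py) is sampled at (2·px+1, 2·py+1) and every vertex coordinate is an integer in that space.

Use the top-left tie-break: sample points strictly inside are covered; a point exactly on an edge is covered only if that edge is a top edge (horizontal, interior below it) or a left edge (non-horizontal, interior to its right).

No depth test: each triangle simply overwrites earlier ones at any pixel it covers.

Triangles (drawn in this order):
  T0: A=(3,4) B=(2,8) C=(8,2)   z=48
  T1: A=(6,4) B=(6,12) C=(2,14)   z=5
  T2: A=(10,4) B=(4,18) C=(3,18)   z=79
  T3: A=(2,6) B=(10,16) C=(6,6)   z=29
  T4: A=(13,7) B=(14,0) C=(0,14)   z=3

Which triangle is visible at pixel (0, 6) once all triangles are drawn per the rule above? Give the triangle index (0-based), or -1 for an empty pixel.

T0:
  2·area = 18  (B↔C swapped to make it positive)
  edge (3, 4)→(8, 2): d=(5,-2) top-left  bias=+0
  edge (8, 2)→(2, 8): d=(-6,6) right/bottom  bias=-1
  edge (2, 8)→(3, 4): d=(1,-4) top-left  bias=+0
    (4,0)@(9, 1): e=[-3,0,21] → ·  [on edge]
    (3,1)@(7, 3): e=[3,0,15] → ·  [on edge]
    (1,2)@(3, 5): e=[5,12,1] → #
    (2,2)@(5, 5): e=[9,0,9] → ·  [on edge]
    (1,3)@(3, 7): e=[15,0,3] → ·  [on edge]
    (0,4)@(1, 9): e=[21,0,-3] → ·  [on edge]
  covered (1 px):
    · · · · · · ·
    · · · · · · ·
    · # · · · · ·
    · · · · · · ·
    · · · · · · ·
    · · · · · · ·
    · · · · · · ·
    · · · · · · ·
    · · · · · · ·
    · · · · · · ·
T1:
  2·area = 32
  edge (6, 4)→(6, 12): d=(0,8) right/bottom  bias=-1
  edge (6, 12)→(2, 14): d=(-4,2) right/bottom  bias=-1
  edge (2, 14)→(6, 4): d=(4,-10) top-left  bias=+0
    (2,3)@(5, 7): e=[8,22,2] → #
    (3,3)@(7, 7): e=[-8,18,22] → ·
    (2,4)@(5, 9): e=[8,14,10] → #
    (3,4)@(7, 9): e=[-8,10,30] → ·
    (2,5)@(5, 11): e=[8,6,18] → #
    (3,5)@(7, 11): e=[-8,2,38] → ·
    (1,6)@(3, 13): e=[24,2,6] → #
    (2,6)@(5, 13): e=[8,-2,26] → ·
    (1,7)@(3, 15): e=[24,-6,14] → ·
  covered (4 px):
    · · · · · · ·
    · · · · · · ·
    · · · · · · ·
    · · # · · · ·
    · · # · · · ·
    · · # · · · ·
    · # · · · · ·
    · · · · · · ·
    · · · · · · ·
    · · · · · · ·
T2:
  2·area = 14
  edge (10, 4)→(4, 18): d=(-6,14) right/bottom  bias=-1
  edge (4, 18)→(3, 18): d=(-1,0) right/bottom  bias=-1
  edge (3, 18)→(10, 4): d=(7,-14) top-left  bias=+0
    (3,5)@(7, 11): e=[0,7,7] → ·  [on edge]
    (2,7)@(5, 15): e=[4,3,7] → #
    (3,7)@(7, 15): e=[-24,3,35] → ·
    (2,8)@(5, 17): e=[-8,1,21] → ·
  covered (1 px):
    · · · · · · ·
    · · · · · · ·
    · · · · · · ·
    · · · · · · ·
    · · · · · · ·
    · · · · · · ·
    · · · · · · ·
    · · # · · · ·
    · · · · · · ·
    · · · · · · ·
T3:
  2·area = 40  (B↔C swapped to make it positive)
  edge (2, 6)→(6, 6): d=(4,0) top-left  bias=+0
  edge (6, 6)→(10, 16): d=(4,10) right/bottom  bias=-1
  edge (10, 16)→(2, 6): d=(-8,-10) top-left  bias=+0
    (1,3)@(3, 7): e=[4,34,2] → #
    (2,3)@(5, 7): e=[4,14,22] → #
    (3,3)@(7, 7): e=[4,-6,42] → ·
    (1,4)@(3, 9): e=[12,42,-14] → ·
    (2,4)@(5, 9): e=[12,22,6] → #
    (3,4)@(7, 9): e=[12,2,26] → #
    (4,4)@(9, 9): e=[12,-18,46] → ·
    (2,5)@(5, 11): e=[20,30,-10] → ·
    (3,5)@(7, 11): e=[20,10,10] → #
    (4,5)@(9, 11): e=[20,-10,30] → ·
    (3,6)@(7, 13): e=[28,18,-6] → ·
  covered (5 px):
    · · · · · · ·
    · · · · · · ·
    · · · · · · ·
    · # # · · · ·
    · · # # · · ·
    · · · # · · ·
    · · · · · · ·
    · · · · · · ·
    · · · · · · ·
    · · · · · · ·
T4:
  2·area = 84  (B↔C swapped to make it positive)
  edge (13, 7)→(0, 14): d=(-13,7) right/bottom  bias=-1
  edge (0, 14)→(14, 0): d=(14,-14) top-left  bias=+0
  edge (14, 0)→(13, 7): d=(-1,7) right/bottom  bias=-1
    (6,0)@(13, 1): e=[78,0,6] → #  [on edge]
    (5,1)@(11, 3): e=[66,0,18] → #  [on edge]
    (4,2)@(9, 5): e=[54,0,30] → #  [on edge]
    (3,3)@(7, 7): e=[42,0,42] → #  [on edge]
    (6,3)@(13, 7): e=[0,84,0] → ·  [on edge]
    (2,4)@(5, 9): e=[30,0,54] → #  [on edge]
    (5,4)@(11, 9): e=[-12,84,12] → ·
    (1,5)@(3, 11): e=[18,0,66] → #  [on edge]
    (3,5)@(7, 11): e=[-10,56,38] → ·
    (4,5)@(9, 11): e=[-24,84,24] → ·
    (0,6)@(1, 13): e=[6,0,78] → #  [on edge]
    (1,6)@(3, 13): e=[-8,28,64] → ·
  covered (15 px):
    · · · · · · #
    · · · · · # #
    · · · · # # #
    · · · # # # ·
    · · # # # · ·
    · # # · · · ·
    # · · · · · ·
    · · · · · · ·
    · · · · · · ·
    · · · · · · ·

Z-buffer (winner per pixel, '.' = empty):
  . . . . . . 4
  . . . . . 4 4
  . 0 . . 4 4 4
  . 3 3 4 4 4 .
  . . 4 4 4 . .
  . 4 4 3 . . .
  4 1 . . . . .
  . . 2 . . . .
  . . . . . . .
  . . . . . . .

Answer: 4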